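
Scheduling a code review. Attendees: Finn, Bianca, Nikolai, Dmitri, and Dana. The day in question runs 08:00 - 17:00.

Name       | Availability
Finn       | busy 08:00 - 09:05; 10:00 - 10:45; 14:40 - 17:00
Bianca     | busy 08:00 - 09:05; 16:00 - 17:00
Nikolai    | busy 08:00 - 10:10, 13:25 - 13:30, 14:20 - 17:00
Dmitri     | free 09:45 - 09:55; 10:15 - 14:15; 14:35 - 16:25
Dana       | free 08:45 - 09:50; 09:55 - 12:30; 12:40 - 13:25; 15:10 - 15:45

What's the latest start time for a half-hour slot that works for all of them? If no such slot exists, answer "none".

Finn free: 09:05-10:00, 10:45-14:40 (invert busy blocks within the working day).
Bianca free: 09:05-16:00 (invert busy blocks within the working day).
Nikolai free: 10:10-13:25, 13:30-14:20 (invert busy blocks within the working day).
Dmitri free: 09:45-09:55, 10:15-14:15, 14:35-16:25.
Dana free: 08:45-09:50, 09:55-12:30, 12:40-13:25, 15:10-15:45.
Finn ∩ Bianca: 09:05-10:00, 10:45-14:40.
Finn ∩ Bianca ∩ Nikolai: 10:45-13:25, 13:30-14:20.
Finn ∩ Bianca ∩ Nikolai ∩ Dmitri: 10:45-13:25, 13:30-14:15.
Finn ∩ Bianca ∩ Nikolai ∩ Dmitri ∩ Dana: 10:45-12:30, 12:40-13:25.
The last common window of at least 30 minutes is 12:40-13:25; a 30-minute meeting can start as late as 12:55 and still end by 13:25.

12:55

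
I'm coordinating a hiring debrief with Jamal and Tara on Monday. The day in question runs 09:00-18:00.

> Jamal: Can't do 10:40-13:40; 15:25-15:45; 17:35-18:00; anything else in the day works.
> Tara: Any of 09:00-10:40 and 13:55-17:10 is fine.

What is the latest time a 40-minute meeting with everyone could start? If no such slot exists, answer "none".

Jamal free: 09:00-10:40, 13:40-15:25, 15:45-17:35 (invert busy blocks within the working day).
Tara free: 09:00-10:40, 13:55-17:10.
Jamal ∩ Tara: 09:00-10:40, 13:55-15:25, 15:45-17:10.
The last common window of at least 40 minutes is 15:45-17:10; a 40-minute meeting can start as late as 16:30 and still end by 17:10.

16:30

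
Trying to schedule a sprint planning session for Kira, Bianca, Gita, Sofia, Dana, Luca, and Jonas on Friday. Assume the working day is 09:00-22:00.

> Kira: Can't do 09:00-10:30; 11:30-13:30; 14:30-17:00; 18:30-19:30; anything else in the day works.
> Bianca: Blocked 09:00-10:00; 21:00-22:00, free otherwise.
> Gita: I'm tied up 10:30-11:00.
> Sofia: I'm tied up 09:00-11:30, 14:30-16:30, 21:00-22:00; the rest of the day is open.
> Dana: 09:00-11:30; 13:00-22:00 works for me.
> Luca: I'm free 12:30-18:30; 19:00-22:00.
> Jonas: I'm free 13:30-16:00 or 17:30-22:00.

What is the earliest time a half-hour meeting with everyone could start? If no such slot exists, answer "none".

13:30

Kira free: 10:30-11:30, 13:30-14:30, 17:00-18:30, 19:30-22:00 (invert busy blocks within the working day).
Bianca free: 10:00-21:00 (invert busy blocks within the working day).
Gita free: 09:00-10:30, 11:00-22:00 (invert busy blocks within the working day).
Sofia free: 11:30-14:30, 16:30-21:00 (invert busy blocks within the working day).
Dana free: 09:00-11:30, 13:00-22:00.
Luca free: 12:30-18:30, 19:00-22:00.
Jonas free: 13:30-16:00, 17:30-22:00.
Kira ∩ Bianca: 10:30-11:30, 13:30-14:30, 17:00-18:30, 19:30-21:00.
Kira ∩ Bianca ∩ Gita: 11:00-11:30, 13:30-14:30, 17:00-18:30, 19:30-21:00.
Kira ∩ Bianca ∩ Gita ∩ Sofia: 13:30-14:30, 17:00-18:30, 19:30-21:00.
Kira ∩ Bianca ∩ Gita ∩ Sofia ∩ Dana: 13:30-14:30, 17:00-18:30, 19:30-21:00.
Kira ∩ Bianca ∩ Gita ∩ Sofia ∩ Dana ∩ Luca: 13:30-14:30, 17:00-18:30, 19:30-21:00.
Kira ∩ Bianca ∩ Gita ∩ Sofia ∩ Dana ∩ Luca ∩ Jonas: 13:30-14:30, 17:30-18:30, 19:30-21:00.
So the common availability across everyone is 13:30-14:30, 17:30-18:30, 19:30-21:00.
The first common window of at least 30 minutes is 13:30-14:30, so the earliest start is 13:30.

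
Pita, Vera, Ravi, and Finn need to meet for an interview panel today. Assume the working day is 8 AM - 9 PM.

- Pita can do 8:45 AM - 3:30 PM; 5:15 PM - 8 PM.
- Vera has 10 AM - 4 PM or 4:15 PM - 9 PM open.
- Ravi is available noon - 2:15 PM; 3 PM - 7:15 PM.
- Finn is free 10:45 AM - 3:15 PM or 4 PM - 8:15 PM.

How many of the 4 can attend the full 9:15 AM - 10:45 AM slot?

Pita can make the full 09:15-10:45 slot — that's 1.

1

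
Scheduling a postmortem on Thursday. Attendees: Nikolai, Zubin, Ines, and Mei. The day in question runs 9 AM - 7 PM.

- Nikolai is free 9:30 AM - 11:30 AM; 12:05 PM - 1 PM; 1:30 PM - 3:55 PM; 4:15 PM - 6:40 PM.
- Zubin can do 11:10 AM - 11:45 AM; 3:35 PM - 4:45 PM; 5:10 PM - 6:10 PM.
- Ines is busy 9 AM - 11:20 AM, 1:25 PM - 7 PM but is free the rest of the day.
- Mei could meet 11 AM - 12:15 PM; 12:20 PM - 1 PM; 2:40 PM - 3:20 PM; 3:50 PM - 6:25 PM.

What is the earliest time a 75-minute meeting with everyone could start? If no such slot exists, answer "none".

none

Nikolai free: 09:30-11:30, 12:05-13:00, 13:30-15:55, 16:15-18:40.
Zubin free: 11:10-11:45, 15:35-16:45, 17:10-18:10.
Ines free: 11:20-13:25 (invert busy blocks within the working day).
Mei free: 11:00-12:15, 12:20-13:00, 14:40-15:20, 15:50-18:25.
Nikolai ∩ Zubin: 11:10-11:30, 15:35-15:55, 16:15-16:45, 17:10-18:10.
Nikolai ∩ Zubin ∩ Ines: 11:20-11:30.
Nikolai ∩ Zubin ∩ Ines ∩ Mei: 11:20-11:30.
No common window is at least 75 minutes long.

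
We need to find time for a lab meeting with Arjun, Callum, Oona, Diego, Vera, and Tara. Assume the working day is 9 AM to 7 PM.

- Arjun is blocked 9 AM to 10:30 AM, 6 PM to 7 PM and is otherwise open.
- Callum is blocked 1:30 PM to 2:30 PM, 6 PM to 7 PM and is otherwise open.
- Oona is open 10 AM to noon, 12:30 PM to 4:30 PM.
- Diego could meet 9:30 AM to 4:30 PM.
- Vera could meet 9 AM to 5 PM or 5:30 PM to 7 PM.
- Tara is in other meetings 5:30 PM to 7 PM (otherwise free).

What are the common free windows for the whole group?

Arjun free: 10:30-18:00 (invert busy blocks within the working day).
Callum free: 09:00-13:30, 14:30-18:00 (invert busy blocks within the working day).
Oona free: 10:00-12:00, 12:30-16:30.
Diego free: 09:30-16:30.
Vera free: 09:00-17:00, 17:30-19:00.
Tara free: 09:00-17:30 (invert busy blocks within the working day).
Arjun ∩ Callum: 10:30-13:30, 14:30-18:00.
Arjun ∩ Callum ∩ Oona: 10:30-12:00, 12:30-13:30, 14:30-16:30.
Arjun ∩ Callum ∩ Oona ∩ Diego: 10:30-12:00, 12:30-13:30, 14:30-16:30.
Arjun ∩ Callum ∩ Oona ∩ Diego ∩ Vera: 10:30-12:00, 12:30-13:30, 14:30-16:30.
Arjun ∩ Callum ∩ Oona ∩ Diego ∩ Vera ∩ Tara: 10:30-12:00, 12:30-13:30, 14:30-16:30.

10:30-12:00, 12:30-13:30, 14:30-16:30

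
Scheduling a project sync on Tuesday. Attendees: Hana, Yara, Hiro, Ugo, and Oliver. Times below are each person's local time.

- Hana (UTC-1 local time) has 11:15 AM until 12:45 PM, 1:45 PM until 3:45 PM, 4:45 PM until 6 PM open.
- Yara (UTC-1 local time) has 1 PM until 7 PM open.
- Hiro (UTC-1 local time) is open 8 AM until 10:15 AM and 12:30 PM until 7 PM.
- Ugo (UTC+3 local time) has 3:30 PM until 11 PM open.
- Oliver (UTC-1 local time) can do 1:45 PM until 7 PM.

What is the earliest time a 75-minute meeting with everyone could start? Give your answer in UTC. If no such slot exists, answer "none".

Hana in UTC: 12:15-13:45, 14:45-16:45, 17:45-19:00 (add 1h to convert from UTC-1).
Yara in UTC: 14:00-20:00 (add 1h to convert from UTC-1).
Hiro in UTC: 09:00-11:15, 13:30-20:00 (add 1h to convert from UTC-1).
Ugo in UTC: 12:30-20:00 (subtract 3h to convert from UTC+3).
Oliver in UTC: 14:45-20:00 (add 1h to convert from UTC-1).
Hana ∩ Yara: 14:45-16:45, 17:45-19:00.
Hana ∩ Yara ∩ Hiro: 14:45-16:45, 17:45-19:00.
Hana ∩ Yara ∩ Hiro ∩ Ugo: 14:45-16:45, 17:45-19:00.
Hana ∩ Yara ∩ Hiro ∩ Ugo ∩ Oliver: 14:45-16:45, 17:45-19:00.
The first common window of at least 75 minutes is 14:45-16:45, so the earliest start is 14:45.

14:45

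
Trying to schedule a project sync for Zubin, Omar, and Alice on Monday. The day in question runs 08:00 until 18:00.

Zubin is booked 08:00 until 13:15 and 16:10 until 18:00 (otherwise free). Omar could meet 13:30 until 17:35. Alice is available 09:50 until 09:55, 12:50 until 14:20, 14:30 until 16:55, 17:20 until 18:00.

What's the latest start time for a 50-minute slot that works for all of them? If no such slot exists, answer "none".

Zubin free: 13:15-16:10 (invert busy blocks within the working day).
Omar free: 13:30-17:35.
Alice free: 09:50-09:55, 12:50-14:20, 14:30-16:55, 17:20-18:00.
Zubin ∩ Omar: 13:30-16:10.
Zubin ∩ Omar ∩ Alice: 13:30-14:20, 14:30-16:10.
The last common window of at least 50 minutes is 14:30-16:10; a 50-minute meeting can start as late as 15:20 and still end by 16:10.

15:20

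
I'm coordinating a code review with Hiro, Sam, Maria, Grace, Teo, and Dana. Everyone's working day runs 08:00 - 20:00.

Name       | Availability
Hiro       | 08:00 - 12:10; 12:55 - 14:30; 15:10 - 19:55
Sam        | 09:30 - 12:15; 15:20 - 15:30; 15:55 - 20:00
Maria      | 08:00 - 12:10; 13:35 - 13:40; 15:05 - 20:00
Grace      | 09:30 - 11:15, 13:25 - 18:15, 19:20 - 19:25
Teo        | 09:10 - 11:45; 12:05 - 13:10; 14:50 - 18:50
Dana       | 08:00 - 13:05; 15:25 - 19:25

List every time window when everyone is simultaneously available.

Hiro ∩ Sam: 09:30-12:10, 15:20-15:30, 15:55-19:55.
Hiro ∩ Sam ∩ Maria: 09:30-12:10, 15:20-15:30, 15:55-19:55.
Hiro ∩ Sam ∩ Maria ∩ Grace: 09:30-11:15, 15:20-15:30, 15:55-18:15, 19:20-19:25.
Hiro ∩ Sam ∩ Maria ∩ Grace ∩ Teo: 09:30-11:15, 15:20-15:30, 15:55-18:15.
Hiro ∩ Sam ∩ Maria ∩ Grace ∩ Teo ∩ Dana: 09:30-11:15, 15:25-15:30, 15:55-18:15.
Those are the intersection windows.

09:30-11:15, 15:25-15:30, 15:55-18:15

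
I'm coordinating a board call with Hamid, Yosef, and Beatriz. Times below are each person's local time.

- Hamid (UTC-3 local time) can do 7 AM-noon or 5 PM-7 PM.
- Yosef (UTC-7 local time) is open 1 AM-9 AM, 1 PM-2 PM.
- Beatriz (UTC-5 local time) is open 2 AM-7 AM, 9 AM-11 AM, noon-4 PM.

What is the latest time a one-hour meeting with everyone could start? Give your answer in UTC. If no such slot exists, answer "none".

20:00

Hamid in UTC: 10:00-15:00, 20:00-22:00 (add 3h to convert from UTC-3).
Yosef in UTC: 08:00-16:00, 20:00-21:00 (add 7h to convert from UTC-7).
Beatriz in UTC: 07:00-12:00, 14:00-16:00, 17:00-21:00 (add 5h to convert from UTC-5).
Hamid ∩ Yosef: 10:00-15:00, 20:00-21:00.
Hamid ∩ Yosef ∩ Beatriz: 10:00-12:00, 14:00-15:00, 20:00-21:00.
The last common window of at least 60 minutes is 20:00-21:00; a 60-minute meeting can start as late as 20:00 and still end by 21:00.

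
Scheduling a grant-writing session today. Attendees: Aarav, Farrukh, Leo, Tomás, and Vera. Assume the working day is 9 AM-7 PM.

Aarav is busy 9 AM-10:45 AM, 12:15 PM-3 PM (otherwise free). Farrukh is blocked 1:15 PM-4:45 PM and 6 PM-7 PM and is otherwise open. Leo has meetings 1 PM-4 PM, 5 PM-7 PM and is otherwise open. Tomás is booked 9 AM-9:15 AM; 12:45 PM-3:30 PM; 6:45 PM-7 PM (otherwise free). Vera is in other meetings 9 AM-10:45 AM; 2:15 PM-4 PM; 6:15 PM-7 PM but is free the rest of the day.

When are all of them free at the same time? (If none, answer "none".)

10:45-12:15, 16:45-17:00

Aarav free: 10:45-12:15, 15:00-19:00 (invert busy blocks within the working day).
Farrukh free: 09:00-13:15, 16:45-18:00 (invert busy blocks within the working day).
Leo free: 09:00-13:00, 16:00-17:00 (invert busy blocks within the working day).
Tomás free: 09:15-12:45, 15:30-18:45 (invert busy blocks within the working day).
Vera free: 10:45-14:15, 16:00-18:15 (invert busy blocks within the working day).
Aarav ∩ Farrukh: 10:45-12:15, 16:45-18:00.
Aarav ∩ Farrukh ∩ Leo: 10:45-12:15, 16:45-17:00.
Aarav ∩ Farrukh ∩ Leo ∩ Tomás: 10:45-12:15, 16:45-17:00.
Aarav ∩ Farrukh ∩ Leo ∩ Tomás ∩ Vera: 10:45-12:15, 16:45-17:00.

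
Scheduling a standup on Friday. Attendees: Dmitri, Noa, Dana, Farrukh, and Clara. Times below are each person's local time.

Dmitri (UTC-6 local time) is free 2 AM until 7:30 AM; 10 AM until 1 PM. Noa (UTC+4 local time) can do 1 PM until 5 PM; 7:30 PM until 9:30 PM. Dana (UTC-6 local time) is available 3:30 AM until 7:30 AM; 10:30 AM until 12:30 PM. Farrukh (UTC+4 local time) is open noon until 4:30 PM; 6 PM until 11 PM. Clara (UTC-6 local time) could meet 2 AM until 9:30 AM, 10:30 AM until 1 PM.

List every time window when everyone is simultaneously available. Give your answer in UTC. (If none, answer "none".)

09:30-12:30, 16:30-17:30

Dmitri in UTC: 08:00-13:30, 16:00-19:00 (add 6h to convert from UTC-6).
Noa in UTC: 09:00-13:00, 15:30-17:30 (subtract 4h to convert from UTC+4).
Dana in UTC: 09:30-13:30, 16:30-18:30 (add 6h to convert from UTC-6).
Farrukh in UTC: 08:00-12:30, 14:00-19:00 (subtract 4h to convert from UTC+4).
Clara in UTC: 08:00-15:30, 16:30-19:00 (add 6h to convert from UTC-6).
Dmitri ∩ Noa: 09:00-13:00, 16:00-17:30.
Dmitri ∩ Noa ∩ Dana: 09:30-13:00, 16:30-17:30.
Dmitri ∩ Noa ∩ Dana ∩ Farrukh: 09:30-12:30, 16:30-17:30.
Dmitri ∩ Noa ∩ Dana ∩ Farrukh ∩ Clara: 09:30-12:30, 16:30-17:30.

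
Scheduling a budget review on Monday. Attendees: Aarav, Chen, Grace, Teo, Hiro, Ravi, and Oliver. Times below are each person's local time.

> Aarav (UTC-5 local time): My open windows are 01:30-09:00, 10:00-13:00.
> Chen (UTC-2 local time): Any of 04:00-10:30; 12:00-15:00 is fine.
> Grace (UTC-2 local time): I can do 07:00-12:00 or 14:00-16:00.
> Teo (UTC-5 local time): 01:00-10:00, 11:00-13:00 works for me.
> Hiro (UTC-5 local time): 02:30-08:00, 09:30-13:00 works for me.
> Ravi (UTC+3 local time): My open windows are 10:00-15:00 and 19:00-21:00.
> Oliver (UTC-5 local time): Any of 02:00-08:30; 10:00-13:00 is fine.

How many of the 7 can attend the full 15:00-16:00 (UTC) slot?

Aarav in UTC: 06:30-14:00, 15:00-18:00 (add 5h to convert from UTC-5).
Chen in UTC: 06:00-12:30, 14:00-17:00 (add 2h to convert from UTC-2).
Grace in UTC: 09:00-14:00, 16:00-18:00 (add 2h to convert from UTC-2).
Teo in UTC: 06:00-15:00, 16:00-18:00 (add 5h to convert from UTC-5).
Hiro in UTC: 07:30-13:00, 14:30-18:00 (add 5h to convert from UTC-5).
Ravi in UTC: 07:00-12:00, 16:00-18:00 (subtract 3h to convert from UTC+3).
Oliver in UTC: 07:00-13:30, 15:00-18:00 (add 5h to convert from UTC-5).
Aarav, Chen, Hiro, and Oliver can make the full 15:00-16:00 slot — that's 4.

4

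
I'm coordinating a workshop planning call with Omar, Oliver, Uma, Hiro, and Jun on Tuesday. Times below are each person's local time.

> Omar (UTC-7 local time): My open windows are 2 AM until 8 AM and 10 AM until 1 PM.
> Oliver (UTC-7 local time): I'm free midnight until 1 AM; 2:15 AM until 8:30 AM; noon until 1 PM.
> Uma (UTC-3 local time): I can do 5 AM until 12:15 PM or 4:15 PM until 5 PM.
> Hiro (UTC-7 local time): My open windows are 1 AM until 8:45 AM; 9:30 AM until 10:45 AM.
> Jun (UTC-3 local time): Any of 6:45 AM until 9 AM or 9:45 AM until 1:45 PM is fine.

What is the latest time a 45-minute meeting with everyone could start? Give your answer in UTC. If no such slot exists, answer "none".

Omar in UTC: 09:00-15:00, 17:00-20:00 (add 7h to convert from UTC-7).
Oliver in UTC: 07:00-08:00, 09:15-15:30, 19:00-20:00 (add 7h to convert from UTC-7).
Uma in UTC: 08:00-15:15, 19:15-20:00 (add 3h to convert from UTC-3).
Hiro in UTC: 08:00-15:45, 16:30-17:45 (add 7h to convert from UTC-7).
Jun in UTC: 09:45-12:00, 12:45-16:45 (add 3h to convert from UTC-3).
Omar ∩ Oliver: 09:15-15:00, 19:00-20:00.
Omar ∩ Oliver ∩ Uma: 09:15-15:00, 19:15-20:00.
Omar ∩ Oliver ∩ Uma ∩ Hiro: 09:15-15:00.
Omar ∩ Oliver ∩ Uma ∩ Hiro ∩ Jun: 09:45-12:00, 12:45-15:00.
The last common window of at least 45 minutes is 12:45-15:00; a 45-minute meeting can start as late as 14:15 and still end by 15:00.

14:15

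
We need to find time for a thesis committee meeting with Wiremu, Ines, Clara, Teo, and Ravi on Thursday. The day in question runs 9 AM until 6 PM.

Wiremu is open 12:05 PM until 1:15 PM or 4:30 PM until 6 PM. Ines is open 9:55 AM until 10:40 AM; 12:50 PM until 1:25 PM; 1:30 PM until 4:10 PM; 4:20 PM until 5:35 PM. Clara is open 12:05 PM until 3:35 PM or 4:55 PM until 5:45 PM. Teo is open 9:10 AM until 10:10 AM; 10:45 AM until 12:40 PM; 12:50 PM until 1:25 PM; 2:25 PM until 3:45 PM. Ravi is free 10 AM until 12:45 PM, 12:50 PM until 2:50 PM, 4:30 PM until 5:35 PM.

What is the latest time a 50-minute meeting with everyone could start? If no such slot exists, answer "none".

Wiremu ∩ Ines: 12:50-13:15, 16:30-17:35.
Wiremu ∩ Ines ∩ Clara: 12:50-13:15, 16:55-17:35.
Wiremu ∩ Ines ∩ Clara ∩ Teo: 12:50-13:15.
Wiremu ∩ Ines ∩ Clara ∩ Teo ∩ Ravi: 12:50-13:15.
Those are the intersection windows.
No common window is at least 50 minutes long.

none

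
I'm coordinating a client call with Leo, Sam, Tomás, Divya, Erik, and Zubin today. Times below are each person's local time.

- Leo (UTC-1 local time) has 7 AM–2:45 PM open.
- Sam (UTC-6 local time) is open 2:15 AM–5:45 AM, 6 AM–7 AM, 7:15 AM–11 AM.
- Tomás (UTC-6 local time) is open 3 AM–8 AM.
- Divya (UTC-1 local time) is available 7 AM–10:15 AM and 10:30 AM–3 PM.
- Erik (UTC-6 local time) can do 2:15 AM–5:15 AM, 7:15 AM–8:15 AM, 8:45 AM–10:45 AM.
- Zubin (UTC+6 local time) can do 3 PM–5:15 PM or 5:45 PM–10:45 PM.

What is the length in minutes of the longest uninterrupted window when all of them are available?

Leo in UTC: 08:00-15:45 (add 1h to convert from UTC-1).
Sam in UTC: 08:15-11:45, 12:00-13:00, 13:15-17:00 (add 6h to convert from UTC-6).
Tomás in UTC: 09:00-14:00 (add 6h to convert from UTC-6).
Divya in UTC: 08:00-11:15, 11:30-16:00 (add 1h to convert from UTC-1).
Erik in UTC: 08:15-11:15, 13:15-14:15, 14:45-16:45 (add 6h to convert from UTC-6).
Zubin in UTC: 09:00-11:15, 11:45-16:45 (subtract 6h to convert from UTC+6).
Leo ∩ Sam: 08:15-11:45, 12:00-13:00, 13:15-15:45.
Leo ∩ Sam ∩ Tomás: 09:00-11:45, 12:00-13:00, 13:15-14:00.
Leo ∩ Sam ∩ Tomás ∩ Divya: 09:00-11:15, 11:30-11:45, 12:00-13:00, 13:15-14:00.
Leo ∩ Sam ∩ Tomás ∩ Divya ∩ Erik: 09:00-11:15, 13:15-14:00.
Leo ∩ Sam ∩ Tomás ∩ Divya ∩ Erik ∩ Zubin: 09:00-11:15, 13:15-14:00.
The longest is 09:00-11:15 at 135 minutes.

135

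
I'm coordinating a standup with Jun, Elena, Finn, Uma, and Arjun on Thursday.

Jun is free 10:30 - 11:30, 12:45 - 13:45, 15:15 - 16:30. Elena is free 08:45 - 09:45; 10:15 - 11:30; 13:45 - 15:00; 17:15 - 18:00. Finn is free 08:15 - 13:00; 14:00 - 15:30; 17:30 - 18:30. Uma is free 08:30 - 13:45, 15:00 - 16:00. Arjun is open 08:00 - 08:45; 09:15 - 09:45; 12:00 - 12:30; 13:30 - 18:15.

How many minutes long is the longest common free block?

Jun ∩ Elena: 10:30-11:30.
Jun ∩ Elena ∩ Finn: 10:30-11:30.
Jun ∩ Elena ∩ Finn ∩ Uma: 10:30-11:30.
Jun ∩ Elena ∩ Finn ∩ Uma ∩ Arjun: ∅.
There is no time when everyone is free.
No common window exists, so the longest block is 0 minutes.

0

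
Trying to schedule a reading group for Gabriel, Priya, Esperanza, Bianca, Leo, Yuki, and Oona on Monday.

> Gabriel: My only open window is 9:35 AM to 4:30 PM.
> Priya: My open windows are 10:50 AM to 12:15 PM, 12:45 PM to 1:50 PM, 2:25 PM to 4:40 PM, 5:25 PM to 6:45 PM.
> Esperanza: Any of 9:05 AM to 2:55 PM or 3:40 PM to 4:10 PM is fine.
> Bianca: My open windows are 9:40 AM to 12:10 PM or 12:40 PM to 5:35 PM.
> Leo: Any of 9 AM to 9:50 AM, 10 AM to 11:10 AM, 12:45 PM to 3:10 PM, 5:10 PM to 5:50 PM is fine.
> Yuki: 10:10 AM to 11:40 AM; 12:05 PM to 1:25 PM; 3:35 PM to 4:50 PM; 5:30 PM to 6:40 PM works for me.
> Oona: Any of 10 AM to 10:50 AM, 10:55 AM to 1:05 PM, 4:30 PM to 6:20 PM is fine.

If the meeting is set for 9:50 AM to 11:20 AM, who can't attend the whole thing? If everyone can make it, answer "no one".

Leo, Oona, Priya, Yuki

Gabriel: free for 09:50-11:20. Priya: not fully free for 09:50-11:20. Esperanza: free for 09:50-11:20. Bianca: free for 09:50-11:20. Leo: not fully free for 09:50-11:20. Yuki: not fully free for 09:50-11:20. Oona: not fully free for 09:50-11:20.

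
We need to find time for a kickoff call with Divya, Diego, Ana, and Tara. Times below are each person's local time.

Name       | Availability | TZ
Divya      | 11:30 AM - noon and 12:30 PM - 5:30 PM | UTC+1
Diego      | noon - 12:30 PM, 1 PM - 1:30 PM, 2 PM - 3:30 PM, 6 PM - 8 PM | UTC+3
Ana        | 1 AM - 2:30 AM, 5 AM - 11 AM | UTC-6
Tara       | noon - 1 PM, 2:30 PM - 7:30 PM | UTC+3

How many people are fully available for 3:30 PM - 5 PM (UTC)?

2

Divya in UTC: 10:30-11:00, 11:30-16:30 (subtract 1h to convert from UTC+1).
Diego in UTC: 09:00-09:30, 10:00-10:30, 11:00-12:30, 15:00-17:00 (subtract 3h to convert from UTC+3).
Ana in UTC: 07:00-08:30, 11:00-17:00 (add 6h to convert from UTC-6).
Tara in UTC: 09:00-10:00, 11:30-16:30 (subtract 3h to convert from UTC+3).
Diego and Ana can make the full 15:30-17:00 slot — that's 2.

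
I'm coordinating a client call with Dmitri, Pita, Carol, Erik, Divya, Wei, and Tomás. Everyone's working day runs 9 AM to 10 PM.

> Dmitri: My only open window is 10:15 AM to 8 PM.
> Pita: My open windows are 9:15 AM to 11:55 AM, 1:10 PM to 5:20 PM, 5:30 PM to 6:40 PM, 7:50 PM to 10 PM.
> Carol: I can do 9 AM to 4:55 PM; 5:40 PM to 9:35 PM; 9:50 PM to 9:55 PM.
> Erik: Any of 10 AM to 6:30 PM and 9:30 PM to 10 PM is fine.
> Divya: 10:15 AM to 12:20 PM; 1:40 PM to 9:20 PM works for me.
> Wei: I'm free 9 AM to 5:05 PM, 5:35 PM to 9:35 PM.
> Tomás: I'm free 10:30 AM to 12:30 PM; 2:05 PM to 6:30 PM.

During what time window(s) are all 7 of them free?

10:30-11:55, 14:05-16:55, 17:40-18:30

Dmitri ∩ Pita: 10:15-11:55, 13:10-17:20, 17:30-18:40, 19:50-20:00.
Dmitri ∩ Pita ∩ Carol: 10:15-11:55, 13:10-16:55, 17:40-18:40, 19:50-20:00.
Dmitri ∩ Pita ∩ Carol ∩ Erik: 10:15-11:55, 13:10-16:55, 17:40-18:30.
Dmitri ∩ Pita ∩ Carol ∩ Erik ∩ Divya: 10:15-11:55, 13:40-16:55, 17:40-18:30.
Dmitri ∩ Pita ∩ Carol ∩ Erik ∩ Divya ∩ Wei: 10:15-11:55, 13:40-16:55, 17:40-18:30.
Dmitri ∩ Pita ∩ Carol ∩ Erik ∩ Divya ∩ Wei ∩ Tomás: 10:30-11:55, 14:05-16:55, 17:40-18:30.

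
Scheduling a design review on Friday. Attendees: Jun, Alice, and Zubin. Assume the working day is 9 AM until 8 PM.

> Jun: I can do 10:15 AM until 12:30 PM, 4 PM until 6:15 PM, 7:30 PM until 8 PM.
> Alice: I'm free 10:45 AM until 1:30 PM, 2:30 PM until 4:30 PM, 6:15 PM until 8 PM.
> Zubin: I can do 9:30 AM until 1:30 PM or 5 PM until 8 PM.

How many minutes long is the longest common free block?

Jun ∩ Alice: 10:45-12:30, 16:00-16:30, 19:30-20:00.
Jun ∩ Alice ∩ Zubin: 10:45-12:30, 19:30-20:00.
So the common availability across everyone is 10:45-12:30, 19:30-20:00.
The longest is 10:45-12:30 at 105 minutes.

105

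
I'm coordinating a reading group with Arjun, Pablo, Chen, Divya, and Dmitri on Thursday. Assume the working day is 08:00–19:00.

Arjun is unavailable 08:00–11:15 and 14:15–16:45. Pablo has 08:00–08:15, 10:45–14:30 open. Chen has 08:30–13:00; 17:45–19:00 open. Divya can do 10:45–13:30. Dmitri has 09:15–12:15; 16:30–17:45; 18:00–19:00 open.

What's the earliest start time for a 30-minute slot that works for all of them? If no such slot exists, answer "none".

Arjun free: 11:15-14:15, 16:45-19:00 (invert busy blocks within the working day).
Pablo free: 08:00-08:15, 10:45-14:30.
Chen free: 08:30-13:00, 17:45-19:00.
Divya free: 10:45-13:30.
Dmitri free: 09:15-12:15, 16:30-17:45, 18:00-19:00.
Arjun ∩ Pablo: 11:15-14:15.
Arjun ∩ Pablo ∩ Chen: 11:15-13:00.
Arjun ∩ Pablo ∩ Chen ∩ Divya: 11:15-13:00.
Arjun ∩ Pablo ∩ Chen ∩ Divya ∩ Dmitri: 11:15-12:15.
The first common window of at least 30 minutes is 11:15-12:15, so the earliest start is 11:15.

11:15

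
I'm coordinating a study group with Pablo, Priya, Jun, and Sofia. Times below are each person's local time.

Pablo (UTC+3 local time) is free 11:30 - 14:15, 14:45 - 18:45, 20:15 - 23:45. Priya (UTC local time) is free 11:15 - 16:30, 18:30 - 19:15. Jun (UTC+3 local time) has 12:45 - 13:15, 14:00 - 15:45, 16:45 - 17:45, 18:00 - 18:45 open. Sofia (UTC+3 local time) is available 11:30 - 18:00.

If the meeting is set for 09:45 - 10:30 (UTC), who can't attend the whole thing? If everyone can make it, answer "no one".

Pablo in UTC: 08:30-11:15, 11:45-15:45, 17:15-20:45 (subtract 3h to convert from UTC+3).
Priya in UTC: 11:15-16:30, 18:30-19:15.
Jun in UTC: 09:45-10:15, 11:00-12:45, 13:45-14:45, 15:00-15:45 (subtract 3h to convert from UTC+3).
Sofia in UTC: 08:30-15:00 (subtract 3h to convert from UTC+3).
Pablo: free for 09:45-10:30. Priya: not fully free for 09:45-10:30. Jun: not fully free for 09:45-10:30. Sofia: free for 09:45-10:30.

Jun, Priya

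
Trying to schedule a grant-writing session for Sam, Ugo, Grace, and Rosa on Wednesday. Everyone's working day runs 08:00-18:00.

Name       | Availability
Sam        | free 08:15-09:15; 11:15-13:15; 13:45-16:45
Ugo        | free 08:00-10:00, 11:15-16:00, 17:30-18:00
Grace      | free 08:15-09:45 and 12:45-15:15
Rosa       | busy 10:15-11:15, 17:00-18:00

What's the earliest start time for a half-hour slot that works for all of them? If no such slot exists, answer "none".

Sam free: 08:15-09:15, 11:15-13:15, 13:45-16:45.
Ugo free: 08:00-10:00, 11:15-16:00, 17:30-18:00.
Grace free: 08:15-09:45, 12:45-15:15.
Rosa free: 08:00-10:15, 11:15-17:00 (invert busy blocks within the working day).
Sam ∩ Ugo: 08:15-09:15, 11:15-13:15, 13:45-16:00.
Sam ∩ Ugo ∩ Grace: 08:15-09:15, 12:45-13:15, 13:45-15:15.
Sam ∩ Ugo ∩ Grace ∩ Rosa: 08:15-09:15, 12:45-13:15, 13:45-15:15.
The first common window of at least 30 minutes is 08:15-09:15, so the earliest start is 08:15.

08:15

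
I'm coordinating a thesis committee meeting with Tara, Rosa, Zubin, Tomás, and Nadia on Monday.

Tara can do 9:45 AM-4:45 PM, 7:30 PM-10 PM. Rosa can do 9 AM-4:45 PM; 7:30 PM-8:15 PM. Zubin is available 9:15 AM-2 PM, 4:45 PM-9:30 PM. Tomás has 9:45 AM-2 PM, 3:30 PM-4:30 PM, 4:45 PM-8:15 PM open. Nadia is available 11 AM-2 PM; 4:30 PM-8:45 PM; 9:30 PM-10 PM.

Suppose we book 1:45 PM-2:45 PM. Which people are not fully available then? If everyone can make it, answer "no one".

Tara: free for 13:45-14:45. Rosa: free for 13:45-14:45. Zubin: not fully free for 13:45-14:45. Tomás: not fully free for 13:45-14:45. Nadia: not fully free for 13:45-14:45.

Nadia, Tomás, Zubin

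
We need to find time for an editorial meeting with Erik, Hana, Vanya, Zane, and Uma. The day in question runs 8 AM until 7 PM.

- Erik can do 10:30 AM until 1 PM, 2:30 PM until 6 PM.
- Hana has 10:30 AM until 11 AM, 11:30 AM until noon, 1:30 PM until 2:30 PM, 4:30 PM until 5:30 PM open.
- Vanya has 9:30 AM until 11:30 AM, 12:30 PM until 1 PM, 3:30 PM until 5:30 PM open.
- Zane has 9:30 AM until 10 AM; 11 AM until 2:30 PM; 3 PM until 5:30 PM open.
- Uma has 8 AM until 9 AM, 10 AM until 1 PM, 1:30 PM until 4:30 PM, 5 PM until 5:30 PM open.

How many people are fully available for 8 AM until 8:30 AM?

1

Uma can make the full 08:00-08:30 slot — that's 1.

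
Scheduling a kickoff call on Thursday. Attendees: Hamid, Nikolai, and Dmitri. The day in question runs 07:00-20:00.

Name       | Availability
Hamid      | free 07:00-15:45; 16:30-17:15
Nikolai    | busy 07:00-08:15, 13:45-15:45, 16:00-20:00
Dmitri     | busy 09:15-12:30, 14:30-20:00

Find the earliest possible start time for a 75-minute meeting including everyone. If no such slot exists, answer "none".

12:30

Hamid free: 07:00-15:45, 16:30-17:15.
Nikolai free: 08:15-13:45, 15:45-16:00 (invert busy blocks within the working day).
Dmitri free: 07:00-09:15, 12:30-14:30 (invert busy blocks within the working day).
Hamid ∩ Nikolai: 08:15-13:45.
Hamid ∩ Nikolai ∩ Dmitri: 08:15-09:15, 12:30-13:45.
The first common window of at least 75 minutes is 12:30-13:45, so the earliest start is 12:30.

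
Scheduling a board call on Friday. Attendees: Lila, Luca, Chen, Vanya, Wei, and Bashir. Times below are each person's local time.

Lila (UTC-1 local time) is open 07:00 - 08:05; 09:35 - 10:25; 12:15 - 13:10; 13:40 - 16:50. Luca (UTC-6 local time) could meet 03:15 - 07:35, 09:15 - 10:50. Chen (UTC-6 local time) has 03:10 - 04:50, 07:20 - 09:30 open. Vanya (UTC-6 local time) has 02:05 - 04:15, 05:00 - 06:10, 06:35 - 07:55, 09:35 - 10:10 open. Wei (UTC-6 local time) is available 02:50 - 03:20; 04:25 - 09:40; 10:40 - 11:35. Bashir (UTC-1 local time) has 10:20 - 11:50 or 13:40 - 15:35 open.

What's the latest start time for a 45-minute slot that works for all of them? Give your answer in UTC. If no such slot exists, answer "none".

Lila in UTC: 08:00-09:05, 10:35-11:25, 13:15-14:10, 14:40-17:50 (add 1h to convert from UTC-1).
Luca in UTC: 09:15-13:35, 15:15-16:50 (add 6h to convert from UTC-6).
Chen in UTC: 09:10-10:50, 13:20-15:30 (add 6h to convert from UTC-6).
Vanya in UTC: 08:05-10:15, 11:00-12:10, 12:35-13:55, 15:35-16:10 (add 6h to convert from UTC-6).
Wei in UTC: 08:50-09:20, 10:25-15:40, 16:40-17:35 (add 6h to convert from UTC-6).
Bashir in UTC: 11:20-12:50, 14:40-16:35 (add 1h to convert from UTC-1).
Lila ∩ Luca: 10:35-11:25, 13:15-13:35, 15:15-16:50.
Lila ∩ Luca ∩ Chen: 10:35-10:50, 13:20-13:35, 15:15-15:30.
Lila ∩ Luca ∩ Chen ∩ Vanya: 13:20-13:35.
Lila ∩ Luca ∩ Chen ∩ Vanya ∩ Wei: 13:20-13:35.
Lila ∩ Luca ∩ Chen ∩ Vanya ∩ Wei ∩ Bashir: ∅.
There is no time when everyone is free.
No common window is at least 45 minutes long.

none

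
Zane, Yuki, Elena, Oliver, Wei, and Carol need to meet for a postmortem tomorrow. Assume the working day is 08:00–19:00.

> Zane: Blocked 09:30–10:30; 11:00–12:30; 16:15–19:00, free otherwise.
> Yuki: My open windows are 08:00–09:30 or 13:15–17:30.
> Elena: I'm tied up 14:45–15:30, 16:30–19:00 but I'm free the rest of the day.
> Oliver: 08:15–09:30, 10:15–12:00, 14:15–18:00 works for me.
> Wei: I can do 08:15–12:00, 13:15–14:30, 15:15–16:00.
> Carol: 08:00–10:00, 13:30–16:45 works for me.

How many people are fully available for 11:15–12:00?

3

Zane free: 08:00-09:30, 10:30-11:00, 12:30-16:15 (invert busy blocks within the working day).
Yuki free: 08:00-09:30, 13:15-17:30.
Elena free: 08:00-14:45, 15:30-16:30 (invert busy blocks within the working day).
Oliver free: 08:15-09:30, 10:15-12:00, 14:15-18:00.
Wei free: 08:15-12:00, 13:15-14:30, 15:15-16:00.
Carol free: 08:00-10:00, 13:30-16:45.
Elena, Oliver, and Wei can make the full 11:15-12:00 slot — that's 3.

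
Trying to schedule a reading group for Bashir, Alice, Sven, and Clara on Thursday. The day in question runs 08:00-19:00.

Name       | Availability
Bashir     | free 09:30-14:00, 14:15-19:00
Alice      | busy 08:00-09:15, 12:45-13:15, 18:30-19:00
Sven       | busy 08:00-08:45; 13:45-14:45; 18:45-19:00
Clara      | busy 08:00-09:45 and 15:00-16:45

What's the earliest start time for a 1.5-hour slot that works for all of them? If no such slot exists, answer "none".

Bashir free: 09:30-14:00, 14:15-19:00.
Alice free: 09:15-12:45, 13:15-18:30 (invert busy blocks within the working day).
Sven free: 08:45-13:45, 14:45-18:45 (invert busy blocks within the working day).
Clara free: 09:45-15:00, 16:45-19:00 (invert busy blocks within the working day).
Bashir ∩ Alice: 09:30-12:45, 13:15-14:00, 14:15-18:30.
Bashir ∩ Alice ∩ Sven: 09:30-12:45, 13:15-13:45, 14:45-18:30.
Bashir ∩ Alice ∩ Sven ∩ Clara: 09:45-12:45, 13:15-13:45, 14:45-15:00, 16:45-18:30.
So the common availability across everyone is 09:45-12:45, 13:15-13:45, 14:45-15:00, 16:45-18:30.
The first common window of at least 90 minutes is 09:45-12:45, so the earliest start is 09:45.

09:45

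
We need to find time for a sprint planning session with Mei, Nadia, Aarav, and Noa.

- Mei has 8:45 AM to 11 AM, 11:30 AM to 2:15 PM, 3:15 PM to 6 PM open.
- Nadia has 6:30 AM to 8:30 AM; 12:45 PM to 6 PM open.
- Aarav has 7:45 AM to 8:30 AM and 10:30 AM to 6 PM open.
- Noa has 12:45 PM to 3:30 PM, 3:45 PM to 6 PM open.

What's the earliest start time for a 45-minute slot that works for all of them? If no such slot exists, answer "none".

Mei ∩ Nadia: 12:45-14:15, 15:15-18:00.
Mei ∩ Nadia ∩ Aarav: 12:45-14:15, 15:15-18:00.
Mei ∩ Nadia ∩ Aarav ∩ Noa: 12:45-14:15, 15:15-15:30, 15:45-18:00.
The first common window of at least 45 minutes is 12:45-14:15, so the earliest start is 12:45.

12:45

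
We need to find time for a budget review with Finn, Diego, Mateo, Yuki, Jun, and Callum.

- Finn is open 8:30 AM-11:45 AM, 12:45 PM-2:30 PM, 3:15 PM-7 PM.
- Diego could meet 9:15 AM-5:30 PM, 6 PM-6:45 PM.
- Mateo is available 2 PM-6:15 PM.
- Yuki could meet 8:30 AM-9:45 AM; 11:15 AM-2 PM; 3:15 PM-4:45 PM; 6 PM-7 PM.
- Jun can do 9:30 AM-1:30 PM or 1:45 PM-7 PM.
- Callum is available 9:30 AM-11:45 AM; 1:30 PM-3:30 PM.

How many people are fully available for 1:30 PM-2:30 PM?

Finn, Diego, and Callum can make the full 13:30-14:30 slot — that's 3.

3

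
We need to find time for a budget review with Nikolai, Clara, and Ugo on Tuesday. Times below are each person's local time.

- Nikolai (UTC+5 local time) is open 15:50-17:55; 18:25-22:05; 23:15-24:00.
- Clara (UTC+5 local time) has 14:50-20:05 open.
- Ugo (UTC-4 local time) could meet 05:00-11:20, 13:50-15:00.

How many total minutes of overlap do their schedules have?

Nikolai in UTC: 10:50-12:55, 13:25-17:05, 18:15-19:00 (subtract 5h to convert from UTC+5).
Clara in UTC: 09:50-15:05 (subtract 5h to convert from UTC+5).
Ugo in UTC: 09:00-15:20, 17:50-19:00 (add 4h to convert from UTC-4).
Nikolai ∩ Clara: 10:50-12:55, 13:25-15:05.
Nikolai ∩ Clara ∩ Ugo: 10:50-12:55, 13:25-15:05.
Summing the common windows: 125 + 100 = 225 minutes.

225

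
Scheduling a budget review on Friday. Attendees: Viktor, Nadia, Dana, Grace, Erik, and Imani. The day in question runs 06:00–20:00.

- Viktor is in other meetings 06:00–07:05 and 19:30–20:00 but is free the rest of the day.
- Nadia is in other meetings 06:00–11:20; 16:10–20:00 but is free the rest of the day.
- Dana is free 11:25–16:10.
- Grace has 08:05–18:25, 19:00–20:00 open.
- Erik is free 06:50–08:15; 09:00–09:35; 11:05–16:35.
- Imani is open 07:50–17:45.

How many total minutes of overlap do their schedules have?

Viktor free: 07:05-19:30 (invert busy blocks within the working day).
Nadia free: 11:20-16:10 (invert busy blocks within the working day).
Dana free: 11:25-16:10.
Grace free: 08:05-18:25, 19:00-20:00.
Erik free: 06:50-08:15, 09:00-09:35, 11:05-16:35.
Imani free: 07:50-17:45.
Viktor ∩ Nadia: 11:20-16:10.
Viktor ∩ Nadia ∩ Dana: 11:25-16:10.
Viktor ∩ Nadia ∩ Dana ∩ Grace: 11:25-16:10.
Viktor ∩ Nadia ∩ Dana ∩ Grace ∩ Erik: 11:25-16:10.
Viktor ∩ Nadia ∩ Dana ∩ Grace ∩ Erik ∩ Imani: 11:25-16:10.
That's a single block of 285 minutes.

285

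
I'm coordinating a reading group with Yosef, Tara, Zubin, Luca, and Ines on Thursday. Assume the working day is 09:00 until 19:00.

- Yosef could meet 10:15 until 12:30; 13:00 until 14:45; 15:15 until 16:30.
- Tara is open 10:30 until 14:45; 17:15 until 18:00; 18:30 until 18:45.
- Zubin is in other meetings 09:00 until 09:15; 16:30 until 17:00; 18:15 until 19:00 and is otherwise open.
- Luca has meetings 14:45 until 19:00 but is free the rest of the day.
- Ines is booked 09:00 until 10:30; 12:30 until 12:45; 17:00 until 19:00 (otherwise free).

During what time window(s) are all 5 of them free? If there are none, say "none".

10:30-12:30, 13:00-14:45

Yosef free: 10:15-12:30, 13:00-14:45, 15:15-16:30.
Tara free: 10:30-14:45, 17:15-18:00, 18:30-18:45.
Zubin free: 09:15-16:30, 17:00-18:15 (invert busy blocks within the working day).
Luca free: 09:00-14:45 (invert busy blocks within the working day).
Ines free: 10:30-12:30, 12:45-17:00 (invert busy blocks within the working day).
Yosef ∩ Tara: 10:30-12:30, 13:00-14:45.
Yosef ∩ Tara ∩ Zubin: 10:30-12:30, 13:00-14:45.
Yosef ∩ Tara ∩ Zubin ∩ Luca: 10:30-12:30, 13:00-14:45.
Yosef ∩ Tara ∩ Zubin ∩ Luca ∩ Ines: 10:30-12:30, 13:00-14:45.
Those are the intersection windows.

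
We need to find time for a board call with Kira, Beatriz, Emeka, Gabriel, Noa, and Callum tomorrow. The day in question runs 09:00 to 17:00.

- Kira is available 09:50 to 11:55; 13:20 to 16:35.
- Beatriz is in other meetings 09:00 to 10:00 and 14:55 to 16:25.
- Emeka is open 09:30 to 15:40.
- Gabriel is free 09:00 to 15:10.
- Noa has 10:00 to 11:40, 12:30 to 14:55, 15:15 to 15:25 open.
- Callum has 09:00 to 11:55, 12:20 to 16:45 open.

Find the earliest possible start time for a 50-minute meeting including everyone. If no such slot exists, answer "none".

10:00

Kira free: 09:50-11:55, 13:20-16:35.
Beatriz free: 10:00-14:55, 16:25-17:00 (invert busy blocks within the working day).
Emeka free: 09:30-15:40.
Gabriel free: 09:00-15:10.
Noa free: 10:00-11:40, 12:30-14:55, 15:15-15:25.
Callum free: 09:00-11:55, 12:20-16:45.
Kira ∩ Beatriz: 10:00-11:55, 13:20-14:55, 16:25-16:35.
Kira ∩ Beatriz ∩ Emeka: 10:00-11:55, 13:20-14:55.
Kira ∩ Beatriz ∩ Emeka ∩ Gabriel: 10:00-11:55, 13:20-14:55.
Kira ∩ Beatriz ∩ Emeka ∩ Gabriel ∩ Noa: 10:00-11:40, 13:20-14:55.
Kira ∩ Beatriz ∩ Emeka ∩ Gabriel ∩ Noa ∩ Callum: 10:00-11:40, 13:20-14:55.
The first common window of at least 50 minutes is 10:00-11:40, so the earliest start is 10:00.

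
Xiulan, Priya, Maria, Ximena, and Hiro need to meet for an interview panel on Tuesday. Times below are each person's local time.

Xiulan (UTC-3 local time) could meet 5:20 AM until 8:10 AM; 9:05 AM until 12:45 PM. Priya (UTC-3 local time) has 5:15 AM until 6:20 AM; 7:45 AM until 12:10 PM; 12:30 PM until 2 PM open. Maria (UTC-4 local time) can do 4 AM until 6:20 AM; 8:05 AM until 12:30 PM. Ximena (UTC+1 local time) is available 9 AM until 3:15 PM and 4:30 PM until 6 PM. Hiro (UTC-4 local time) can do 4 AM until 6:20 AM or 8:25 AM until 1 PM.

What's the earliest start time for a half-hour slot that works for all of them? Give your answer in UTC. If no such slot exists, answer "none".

08:20

Xiulan in UTC: 08:20-11:10, 12:05-15:45 (add 3h to convert from UTC-3).
Priya in UTC: 08:15-09:20, 10:45-15:10, 15:30-17:00 (add 3h to convert from UTC-3).
Maria in UTC: 08:00-10:20, 12:05-16:30 (add 4h to convert from UTC-4).
Ximena in UTC: 08:00-14:15, 15:30-17:00 (subtract 1h to convert from UTC+1).
Hiro in UTC: 08:00-10:20, 12:25-17:00 (add 4h to convert from UTC-4).
Xiulan ∩ Priya: 08:20-09:20, 10:45-11:10, 12:05-15:10, 15:30-15:45.
Xiulan ∩ Priya ∩ Maria: 08:20-09:20, 12:05-15:10, 15:30-15:45.
Xiulan ∩ Priya ∩ Maria ∩ Ximena: 08:20-09:20, 12:05-14:15, 15:30-15:45.
Xiulan ∩ Priya ∩ Maria ∩ Ximena ∩ Hiro: 08:20-09:20, 12:25-14:15, 15:30-15:45.
Those are the intersection windows.
The first common window of at least 30 minutes is 08:20-09:20, so the earliest start is 08:20.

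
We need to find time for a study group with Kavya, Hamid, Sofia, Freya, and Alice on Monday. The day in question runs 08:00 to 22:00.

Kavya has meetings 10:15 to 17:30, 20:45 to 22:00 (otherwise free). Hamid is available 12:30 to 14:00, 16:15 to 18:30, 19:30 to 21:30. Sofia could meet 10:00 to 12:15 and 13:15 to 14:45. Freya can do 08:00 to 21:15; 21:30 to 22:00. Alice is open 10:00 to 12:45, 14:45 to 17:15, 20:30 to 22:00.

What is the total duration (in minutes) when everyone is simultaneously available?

0

Kavya free: 08:00-10:15, 17:30-20:45 (invert busy blocks within the working day).
Hamid free: 12:30-14:00, 16:15-18:30, 19:30-21:30.
Sofia free: 10:00-12:15, 13:15-14:45.
Freya free: 08:00-21:15, 21:30-22:00.
Alice free: 10:00-12:45, 14:45-17:15, 20:30-22:00.
Kavya ∩ Hamid: 17:30-18:30, 19:30-20:45.
Kavya ∩ Hamid ∩ Sofia: ∅.
Kavya ∩ Hamid ∩ Sofia ∩ Freya: ∅.
Kavya ∩ Hamid ∩ Sofia ∩ Freya ∩ Alice: ∅.
There is no time when everyone is free.
There is no common window, so the total is 0 minutes.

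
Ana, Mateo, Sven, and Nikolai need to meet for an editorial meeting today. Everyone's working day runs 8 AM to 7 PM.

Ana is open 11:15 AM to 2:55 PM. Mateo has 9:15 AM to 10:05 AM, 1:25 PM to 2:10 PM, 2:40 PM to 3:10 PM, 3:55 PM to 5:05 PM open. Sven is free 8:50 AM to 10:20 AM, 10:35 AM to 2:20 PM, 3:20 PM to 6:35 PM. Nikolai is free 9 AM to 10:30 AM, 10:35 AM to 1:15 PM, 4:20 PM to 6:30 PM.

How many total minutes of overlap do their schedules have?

Ana ∩ Mateo: 13:25-14:10, 14:40-14:55.
Ana ∩ Mateo ∩ Sven: 13:25-14:10.
Ana ∩ Mateo ∩ Sven ∩ Nikolai: ∅.
There is no time when everyone is free.
There is no common window, so the total is 0 minutes.

0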